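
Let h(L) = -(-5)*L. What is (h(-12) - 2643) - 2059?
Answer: -4762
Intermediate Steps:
h(L) = 5*L
(h(-12) - 2643) - 2059 = (5*(-12) - 2643) - 2059 = (-60 - 2643) - 2059 = -2703 - 2059 = -4762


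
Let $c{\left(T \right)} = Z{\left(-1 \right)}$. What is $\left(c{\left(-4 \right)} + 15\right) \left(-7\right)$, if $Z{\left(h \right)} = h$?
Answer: $-98$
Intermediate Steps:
$c{\left(T \right)} = -1$
$\left(c{\left(-4 \right)} + 15\right) \left(-7\right) = \left(-1 + 15\right) \left(-7\right) = 14 \left(-7\right) = -98$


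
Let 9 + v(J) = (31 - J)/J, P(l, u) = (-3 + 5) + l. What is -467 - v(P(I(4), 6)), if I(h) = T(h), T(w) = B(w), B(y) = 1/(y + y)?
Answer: -8017/17 ≈ -471.59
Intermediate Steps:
B(y) = 1/(2*y)
T(w) = 1/(2*w)
I(h) = 1/(2*h)
P(l, u) = 2 + l
v(J) = -9 + (31 - J)/J
-467 - v(P(I(4), 6)) = -467 - (-10 + 31/(2 + (1/2)/4)) = -467 - (-10 + 31/(2 + (1/2)*(1/4))) = -467 - (-10 + 31/(2 + 1/8)) = -467 - (-10 + 31/(17/8)) = -467 - (-10 + 31*(8/17)) = -467 - (-10 + 248/17) = -467 - 1*78/17 = -467 - 78/17 = -8017/17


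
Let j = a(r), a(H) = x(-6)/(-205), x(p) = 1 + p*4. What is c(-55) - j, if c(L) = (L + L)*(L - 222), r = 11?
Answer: 6246327/205 ≈ 30470.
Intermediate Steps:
x(p) = 1 + 4*p
c(L) = 2*L*(-222 + L) (c(L) = (2*L)*(-222 + L) = 2*L*(-222 + L))
a(H) = 23/205 (a(H) = (1 + 4*(-6))/(-205) = (1 - 24)*(-1/205) = -23*(-1/205) = 23/205)
j = 23/205 ≈ 0.11220
c(-55) - j = 2*(-55)*(-222 - 55) - 1*23/205 = 2*(-55)*(-277) - 23/205 = 30470 - 23/205 = 6246327/205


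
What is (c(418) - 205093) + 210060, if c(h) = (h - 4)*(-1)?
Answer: 4553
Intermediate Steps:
c(h) = 4 - h (c(h) = (-4 + h)*(-1) = 4 - h)
(c(418) - 205093) + 210060 = ((4 - 1*418) - 205093) + 210060 = ((4 - 418) - 205093) + 210060 = (-414 - 205093) + 210060 = -205507 + 210060 = 4553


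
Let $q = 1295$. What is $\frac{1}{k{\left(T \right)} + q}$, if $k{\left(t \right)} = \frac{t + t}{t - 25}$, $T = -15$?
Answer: $\frac{4}{5183} \approx 0.00077175$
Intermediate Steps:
$k{\left(t \right)} = \frac{2 t}{-25 + t}$
$\frac{1}{k{\left(T \right)} + q} = \frac{1}{2 \left(-15\right) \frac{1}{-25 - 15} + 1295} = \frac{1}{2 \left(-15\right) \frac{1}{-40} + 1295} = \frac{1}{2 \left(-15\right) \left(- \frac{1}{40}\right) + 1295} = \frac{1}{\frac{3}{4} + 1295} = \frac{1}{\frac{5183}{4}} = \frac{4}{5183}$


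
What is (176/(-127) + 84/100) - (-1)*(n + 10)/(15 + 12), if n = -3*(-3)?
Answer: 13534/85725 ≈ 0.15788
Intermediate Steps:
n = 9
(176/(-127) + 84/100) - (-1)*(n + 10)/(15 + 12) = (176/(-127) + 84/100) - (-1)*(9 + 10)/(15 + 12) = (176*(-1/127) + 84*(1/100)) - (-1)*19/27 = (-176/127 + 21/25) - (-1)*19*(1/27) = -1733/3175 - (-1)*19/27 = -1733/3175 - 1*(-19/27) = -1733/3175 + 19/27 = 13534/85725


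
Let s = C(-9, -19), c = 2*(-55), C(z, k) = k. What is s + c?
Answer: -129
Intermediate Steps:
c = -110
s = -19
s + c = -19 - 110 = -129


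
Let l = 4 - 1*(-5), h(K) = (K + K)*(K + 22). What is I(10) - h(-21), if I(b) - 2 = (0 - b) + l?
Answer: 43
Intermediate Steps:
h(K) = 2*K*(22 + K) (h(K) = (2*K)*(22 + K) = 2*K*(22 + K))
l = 9 (l = 4 + 5 = 9)
I(b) = 11 - b (I(b) = 2 + ((0 - b) + 9) = 2 + (-b + 9) = 2 + (9 - b) = 11 - b)
I(10) - h(-21) = (11 - 1*10) - 2*(-21)*(22 - 21) = (11 - 10) - 2*(-21) = 1 - 1*(-42) = 1 + 42 = 43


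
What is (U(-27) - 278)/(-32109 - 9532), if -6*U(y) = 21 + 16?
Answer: 1705/249846 ≈ 0.0068242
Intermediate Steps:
U(y) = -37/6 (U(y) = -(21 + 16)/6 = -⅙*37 = -37/6)
(U(-27) - 278)/(-32109 - 9532) = (-37/6 - 278)/(-32109 - 9532) = -1705/6/(-41641) = -1705/6*(-1/41641) = 1705/249846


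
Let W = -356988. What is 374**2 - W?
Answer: 496864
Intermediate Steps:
374**2 - W = 374**2 - 1*(-356988) = 139876 + 356988 = 496864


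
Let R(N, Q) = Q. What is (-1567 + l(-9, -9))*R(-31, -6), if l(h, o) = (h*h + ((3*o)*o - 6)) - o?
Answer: 7440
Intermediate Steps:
l(h, o) = -6 + h² - o + 3*o² (l(h, o) = (h² + (3*o² - 6)) - o = (h² + (-6 + 3*o²)) - o = (-6 + h² + 3*o²) - o = -6 + h² - o + 3*o²)
(-1567 + l(-9, -9))*R(-31, -6) = (-1567 + (-6 + (-9)² - 1*(-9) + 3*(-9)²))*(-6) = (-1567 + (-6 + 81 + 9 + 3*81))*(-6) = (-1567 + (-6 + 81 + 9 + 243))*(-6) = (-1567 + 327)*(-6) = -1240*(-6) = 7440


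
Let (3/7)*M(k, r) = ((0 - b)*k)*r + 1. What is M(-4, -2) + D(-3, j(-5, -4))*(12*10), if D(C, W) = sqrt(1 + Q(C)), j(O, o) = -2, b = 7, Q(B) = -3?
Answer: -385/3 + 120*I*sqrt(2) ≈ -128.33 + 169.71*I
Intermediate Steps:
D(C, W) = I*sqrt(2) (D(C, W) = sqrt(1 - 3) = sqrt(-2) = I*sqrt(2))
M(k, r) = 7/3 - 49*k*r/3 (M(k, r) = 7*(((0 - 1*7)*k)*r + 1)/3 = 7*(((0 - 7)*k)*r + 1)/3 = 7*((-7*k)*r + 1)/3 = 7*(-7*k*r + 1)/3 = 7*(1 - 7*k*r)/3 = 7/3 - 49*k*r/3)
M(-4, -2) + D(-3, j(-5, -4))*(12*10) = (7/3 - 49/3*(-4)*(-2)) + (I*sqrt(2))*(12*10) = (7/3 - 392/3) + (I*sqrt(2))*120 = -385/3 + 120*I*sqrt(2)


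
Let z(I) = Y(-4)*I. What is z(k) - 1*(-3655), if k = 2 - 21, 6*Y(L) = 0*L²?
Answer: 3655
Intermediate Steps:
Y(L) = 0 (Y(L) = (0*L²)/6 = (⅙)*0 = 0)
k = -19
z(I) = 0 (z(I) = 0*I = 0)
z(k) - 1*(-3655) = 0 - 1*(-3655) = 0 + 3655 = 3655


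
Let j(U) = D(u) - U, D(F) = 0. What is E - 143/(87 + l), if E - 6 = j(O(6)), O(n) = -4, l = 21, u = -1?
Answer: 937/108 ≈ 8.6759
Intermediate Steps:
j(U) = -U (j(U) = 0 - U = -U)
E = 10 (E = 6 - 1*(-4) = 6 + 4 = 10)
E - 143/(87 + l) = 10 - 143/(87 + 21) = 10 - 143/108 = 937/108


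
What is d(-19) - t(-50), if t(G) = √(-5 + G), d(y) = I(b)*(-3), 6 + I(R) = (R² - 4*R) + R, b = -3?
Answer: -36 - I*√55 ≈ -36.0 - 7.4162*I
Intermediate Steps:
I(R) = -6 + R² - 3*R (I(R) = -6 + ((R² - 4*R) + R) = -6 + (R² - 3*R) = -6 + R² - 3*R)
d(y) = -36 (d(y) = (-6 + (-3)² - 3*(-3))*(-3) = (-6 + 9 + 9)*(-3) = 12*(-3) = -36)
d(-19) - t(-50) = -36 - √(-5 - 50) = -36 - √(-55) = -36 - I*√55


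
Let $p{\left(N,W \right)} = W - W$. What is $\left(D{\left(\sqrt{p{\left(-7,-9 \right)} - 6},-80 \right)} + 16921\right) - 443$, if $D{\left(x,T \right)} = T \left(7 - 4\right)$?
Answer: $16238$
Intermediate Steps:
$p{\left(N,W \right)} = 0$
$D{\left(x,T \right)} = 3 T$ ($D{\left(x,T \right)} = T 3 = 3 T$)
$\left(D{\left(\sqrt{p{\left(-7,-9 \right)} - 6},-80 \right)} + 16921\right) - 443 = \left(3 \left(-80\right) + 16921\right) - 443 = \left(-240 + 16921\right) - 443 = 16681 - 443 = 16238$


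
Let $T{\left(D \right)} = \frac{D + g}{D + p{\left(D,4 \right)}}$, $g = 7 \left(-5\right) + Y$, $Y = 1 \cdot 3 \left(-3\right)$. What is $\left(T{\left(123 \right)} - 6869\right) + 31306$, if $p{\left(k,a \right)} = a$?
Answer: $\frac{3103578}{127} \approx 24438.0$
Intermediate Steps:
$Y = -9$ ($Y = 3 \left(-3\right) = -9$)
$g = -44$ ($g = 7 \left(-5\right) - 9 = -35 - 9 = -44$)
$T{\left(D \right)} = \frac{-44 + D}{4 + D}$ ($T{\left(D \right)} = \frac{D - 44}{D + 4} = \frac{-44 + D}{4 + D}$)
$\left(T{\left(123 \right)} - 6869\right) + 31306 = \left(\frac{-44 + 123}{4 + 123} - 6869\right) + 31306 = \left(\frac{1}{127} \cdot 79 - 6869\right) + 31306 = \left(\frac{79}{127} - 6869\right) + 31306 = - \frac{872284}{127} + 31306 = \frac{3103578}{127}$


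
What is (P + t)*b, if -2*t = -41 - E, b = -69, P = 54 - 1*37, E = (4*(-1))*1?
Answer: -4899/2 ≈ -2449.5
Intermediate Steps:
E = -4 (E = -4*1 = -4)
P = 17 (P = 54 - 37 = 17)
t = 37/2 (t = -(-41 - 1*(-4))/2 = -(-41 + 4)/2 = -1/2*(-37) = 37/2 ≈ 18.500)
(P + t)*b = (17 + 37/2)*(-69) = (71/2)*(-69) = -4899/2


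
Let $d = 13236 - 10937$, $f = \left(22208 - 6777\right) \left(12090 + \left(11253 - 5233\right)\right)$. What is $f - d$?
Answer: $279453111$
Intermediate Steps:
$f = 279455410$ ($f = 15431 \left(12090 + 6020\right) = 15431 \cdot 18110 = 279455410$)
$d = 2299$
$f - d = 279455410 - 2299 = 279453111$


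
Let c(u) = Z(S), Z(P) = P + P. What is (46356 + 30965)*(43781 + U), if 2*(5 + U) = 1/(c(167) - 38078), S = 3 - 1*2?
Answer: 1543470667313/456 ≈ 3.3848e+9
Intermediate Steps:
S = 1 (S = 3 - 2 = 1)
Z(P) = 2*P
c(u) = 2 (c(u) = 2*1 = 2)
U = -380761/76152 (U = -5 + 1/(2*(2 - 38078)) = -5 + (½)/(-38076) = -5 + (½)*(-1/38076) = -5 - 1/76152 = -380761/76152 ≈ -5.0000)
(46356 + 30965)*(43781 + U) = (46356 + 30965)*(43781 - 380761/76152) = 77321*(3333629951/76152) = 1543470667313/456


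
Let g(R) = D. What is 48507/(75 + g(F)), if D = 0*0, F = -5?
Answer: 16169/25 ≈ 646.76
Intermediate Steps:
D = 0
g(R) = 0
48507/(75 + g(F)) = 48507/(75 + 0) = 48507/75 = 48507*(1/75) = 16169/25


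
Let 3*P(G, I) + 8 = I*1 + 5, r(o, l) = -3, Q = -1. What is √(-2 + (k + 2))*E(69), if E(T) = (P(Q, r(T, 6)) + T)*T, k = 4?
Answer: 9246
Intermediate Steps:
P(G, I) = -1 + I/3 (P(G, I) = -8/3 + (I*1 + 5)/3 = -8/3 + (I + 5)/3 = -8/3 + (5 + I)/3 = -8/3 + (5/3 + I/3) = -1 + I/3)
E(T) = T*(-2 + T) (E(T) = ((-1 + (⅓)*(-3)) + T)*T = ((-1 - 1) + T)*T = (-2 + T)*T = T*(-2 + T))
√(-2 + (k + 2))*E(69) = √(-2 + (4 + 2))*(69*(-2 + 69)) = √(-2 + 6)*(69*67) = √4*4623 = 2*4623 = 9246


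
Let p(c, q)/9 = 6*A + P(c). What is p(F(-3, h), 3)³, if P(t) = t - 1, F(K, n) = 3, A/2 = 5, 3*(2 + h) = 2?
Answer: 173741112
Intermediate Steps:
h = -4/3 (h = -2 + (⅓)*2 = -2 + ⅔ = -4/3 ≈ -1.3333)
A = 10 (A = 2*5 = 10)
P(t) = -1 + t
p(c, q) = 531 + 9*c (p(c, q) = 9*(6*10 + (-1 + c)) = 9*(60 + (-1 + c)) = 9*(59 + c) = 531 + 9*c)
p(F(-3, h), 3)³ = (531 + 9*3)³ = (531 + 27)³ = 558³ = 173741112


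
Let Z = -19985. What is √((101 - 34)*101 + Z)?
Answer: I*√13218 ≈ 114.97*I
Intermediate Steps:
√((101 - 34)*101 + Z) = √((101 - 34)*101 - 19985) = √(67*101 - 19985) = √(6767 - 19985) = √(-13218) = I*√13218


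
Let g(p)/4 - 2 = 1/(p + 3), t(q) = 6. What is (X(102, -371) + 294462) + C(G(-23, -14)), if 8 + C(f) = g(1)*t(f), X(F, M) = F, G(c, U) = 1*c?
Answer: 294610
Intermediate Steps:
G(c, U) = c
g(p) = 8 + 4/(3 + p) (g(p) = 8 + 4/(p + 3) = 8 + 4/(3 + p))
C(f) = 46 (C(f) = -8 + (4*(7 + 2*1)/(3 + 1))*6 = -8 + (4*(7 + 2)/4)*6 = -8 + (4*(¼)*9)*6 = -8 + 9*6 = -8 + 54 = 46)
(X(102, -371) + 294462) + C(G(-23, -14)) = (102 + 294462) + 46 = 294564 + 46 = 294610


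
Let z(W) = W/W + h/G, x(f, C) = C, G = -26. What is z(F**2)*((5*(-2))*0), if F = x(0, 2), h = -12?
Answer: 0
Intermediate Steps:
F = 2
z(W) = 19/13 (z(W) = W/W - 12/(-26) = 1 - 12*(-1/26) = 1 + 6/13 = 19/13)
z(F**2)*((5*(-2))*0) = 19*((5*(-2))*0)/13 = 19*(-10*0)/13 = (19/13)*0 = 0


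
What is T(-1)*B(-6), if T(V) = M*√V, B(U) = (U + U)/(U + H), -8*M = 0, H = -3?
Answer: 0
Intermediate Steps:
M = 0 (M = -⅛*0 = 0)
B(U) = 2*U/(-3 + U) (B(U) = (U + U)/(U - 3) = (2*U)/(-3 + U) = 2*U/(-3 + U))
T(V) = 0 (T(V) = 0*√V = 0)
T(-1)*B(-6) = 0*(2*(-6)/(-3 - 6)) = 0*(2*(-6)/(-9)) = 0*(2*(-6)*(-⅑)) = 0*(4/3) = 0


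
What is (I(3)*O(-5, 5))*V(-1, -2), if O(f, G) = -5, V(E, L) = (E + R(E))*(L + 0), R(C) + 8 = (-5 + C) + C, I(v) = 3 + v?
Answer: -960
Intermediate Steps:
R(C) = -13 + 2*C (R(C) = -8 + ((-5 + C) + C) = -8 + (-5 + 2*C) = -13 + 2*C)
V(E, L) = L*(-13 + 3*E) (V(E, L) = (E + (-13 + 2*E))*(L + 0) = (-13 + 3*E)*L = L*(-13 + 3*E))
(I(3)*O(-5, 5))*V(-1, -2) = ((3 + 3)*(-5))*(-2*(-13 + 3*(-1))) = (6*(-5))*(-2*(-13 - 3)) = -(-60)*(-16) = -30*32 = -960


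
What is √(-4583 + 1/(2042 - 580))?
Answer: I*√9795904390/1462 ≈ 67.698*I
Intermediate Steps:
√(-4583 + 1/(2042 - 580)) = √(-4583 + 1/1462) = √(-6700345/1462) = I*√9795904390/1462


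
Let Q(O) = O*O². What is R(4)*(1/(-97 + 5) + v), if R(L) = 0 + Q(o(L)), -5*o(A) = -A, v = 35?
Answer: 51504/2875 ≈ 17.914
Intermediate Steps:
o(A) = A/5 (o(A) = -(-1)*A/5 = A/5)
Q(O) = O³
R(L) = L³/125 (R(L) = 0 + (L/5)³ = 0 + L³/125 = L³/125)
R(4)*(1/(-97 + 5) + v) = ((1/125)*4³)*(1/(-97 + 5) + 35) = ((1/125)*64)*(1/(-92) + 35) = 64*(-1/92 + 35)/125 = (64/125)*(3219/92) = 51504/2875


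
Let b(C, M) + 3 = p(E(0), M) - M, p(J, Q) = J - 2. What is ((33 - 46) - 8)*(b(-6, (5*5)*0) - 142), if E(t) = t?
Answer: 3087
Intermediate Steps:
p(J, Q) = -2 + J
b(C, M) = -5 - M (b(C, M) = -3 + ((-2 + 0) - M) = -3 + (-2 - M) = -5 - M)
((33 - 46) - 8)*(b(-6, (5*5)*0) - 142) = ((33 - 46) - 8)*((-5 - 5*5*0) - 142) = (-13 - 8)*((-5 - 25*0) - 142) = -21*((-5 - 1*0) - 142) = -21*((-5 + 0) - 142) = -21*(-5 - 142) = -21*(-147) = 3087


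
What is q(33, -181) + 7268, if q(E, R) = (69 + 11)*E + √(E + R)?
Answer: 9908 + 2*I*√37 ≈ 9908.0 + 12.166*I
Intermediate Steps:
q(E, R) = √(E + R) + 80*E (q(E, R) = 80*E + √(E + R) = √(E + R) + 80*E)
q(33, -181) + 7268 = (√(33 - 181) + 80*33) + 7268 = (√(-148) + 2640) + 7268 = (2*I*√37 + 2640) + 7268 = (2640 + 2*I*√37) + 7268 = 9908 + 2*I*√37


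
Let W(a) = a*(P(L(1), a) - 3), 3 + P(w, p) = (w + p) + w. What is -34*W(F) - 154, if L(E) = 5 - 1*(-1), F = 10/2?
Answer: -2024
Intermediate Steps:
F = 5 (F = 10*(½) = 5)
L(E) = 6 (L(E) = 5 + 1 = 6)
P(w, p) = -3 + p + 2*w (P(w, p) = -3 + ((w + p) + w) = -3 + ((p + w) + w) = -3 + (p + 2*w) = -3 + p + 2*w)
W(a) = a*(6 + a) (W(a) = a*((-3 + a + 2*6) - 3) = a*((-3 + a + 12) - 3) = a*((9 + a) - 3) = a*(6 + a))
-34*W(F) - 154 = -170*(6 + 5) - 154 = -170*11 - 154 = -34*55 - 154 = -1870 - 154 = -2024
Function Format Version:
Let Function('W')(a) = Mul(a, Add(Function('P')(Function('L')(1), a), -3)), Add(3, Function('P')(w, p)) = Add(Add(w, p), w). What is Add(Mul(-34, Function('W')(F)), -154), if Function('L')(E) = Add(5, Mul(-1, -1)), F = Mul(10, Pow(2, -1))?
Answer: -2024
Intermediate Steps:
F = 5 (F = Mul(10, Rational(1, 2)) = 5)
Function('L')(E) = 6 (Function('L')(E) = Add(5, 1) = 6)
Function('P')(w, p) = Add(-3, p, Mul(2, w)) (Function('P')(w, p) = Add(-3, Add(Add(w, p), w)) = Add(-3, Add(Add(p, w), w)) = Add(-3, Add(p, Mul(2, w))) = Add(-3, p, Mul(2, w)))
Function('W')(a) = Mul(a, Add(6, a)) (Function('W')(a) = Mul(a, Add(Add(-3, a, Mul(2, 6)), -3)) = Mul(a, Add(Add(-3, a, 12), -3)) = Mul(a, Add(Add(9, a), -3)) = Mul(a, Add(6, a)))
Add(Mul(-34, Function('W')(F)), -154) = Add(Mul(-34, Mul(5, Add(6, 5))), -154) = Add(Mul(-34, Mul(5, 11)), -154) = Add(Mul(-34, 55), -154) = Add(-1870, -154) = -2024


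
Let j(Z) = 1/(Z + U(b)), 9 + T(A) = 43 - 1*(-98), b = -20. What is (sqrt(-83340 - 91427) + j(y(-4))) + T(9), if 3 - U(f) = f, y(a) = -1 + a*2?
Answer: 1849/14 + I*sqrt(174767) ≈ 132.07 + 418.05*I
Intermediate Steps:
y(a) = -1 + 2*a
U(f) = 3 - f
T(A) = 132 (T(A) = -9 + (43 - 1*(-98)) = -9 + (43 + 98) = -9 + 141 = 132)
j(Z) = 1/(23 + Z) (j(Z) = 1/(Z + (3 - 1*(-20))) = 1/(Z + (3 + 20)) = 1/(Z + 23) = 1/(23 + Z))
(sqrt(-83340 - 91427) + j(y(-4))) + T(9) = (sqrt(-83340 - 91427) + 1/(23 + (-1 + 2*(-4)))) + 132 = (sqrt(-174767) + 1/(23 + (-1 - 8))) + 132 = (I*sqrt(174767) + 1/(23 - 9)) + 132 = (I*sqrt(174767) + 1/14) + 132 = (1/14 + I*sqrt(174767)) + 132 = 1849/14 + I*sqrt(174767)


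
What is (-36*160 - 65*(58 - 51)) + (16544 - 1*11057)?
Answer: -728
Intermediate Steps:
(-36*160 - 65*(58 - 51)) + (16544 - 1*11057) = (-5760 - 65*7) + (16544 - 11057) = (-5760 - 455) + 5487 = -6215 + 5487 = -728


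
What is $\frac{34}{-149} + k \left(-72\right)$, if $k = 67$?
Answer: $- \frac{718810}{149} \approx -4824.2$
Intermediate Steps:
$\frac{34}{-149} + k \left(-72\right) = \frac{34}{-149} + 67 \left(-72\right) = 34 \left(- \frac{1}{149}\right) - 4824 = - \frac{34}{149} - 4824 = - \frac{718810}{149}$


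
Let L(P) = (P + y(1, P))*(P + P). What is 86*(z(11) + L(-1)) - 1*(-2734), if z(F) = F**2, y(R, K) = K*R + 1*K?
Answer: 13656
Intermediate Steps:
y(R, K) = K + K*R (y(R, K) = K*R + K = K + K*R)
L(P) = 6*P**2 (L(P) = (P + P*(1 + 1))*(P + P) = (P + P*2)*(2*P) = (P + 2*P)*(2*P) = (3*P)*(2*P) = 6*P**2)
86*(z(11) + L(-1)) - 1*(-2734) = 86*(11**2 + 6*(-1)**2) - 1*(-2734) = 86*(121 + 6*1) + 2734 = 86*(121 + 6) + 2734 = 86*127 + 2734 = 10922 + 2734 = 13656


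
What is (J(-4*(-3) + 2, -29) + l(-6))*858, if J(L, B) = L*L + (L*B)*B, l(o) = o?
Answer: 10265112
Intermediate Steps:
J(L, B) = L**2 + L*B**2 (J(L, B) = L**2 + (B*L)*B = L**2 + L*B**2)
(J(-4*(-3) + 2, -29) + l(-6))*858 = ((-4*(-3) + 2)*((-4*(-3) + 2) + (-29)**2) - 6)*858 = ((12 + 2)*((12 + 2) + 841) - 6)*858 = (14*(14 + 841) - 6)*858 = (14*855 - 6)*858 = (11970 - 6)*858 = 11964*858 = 10265112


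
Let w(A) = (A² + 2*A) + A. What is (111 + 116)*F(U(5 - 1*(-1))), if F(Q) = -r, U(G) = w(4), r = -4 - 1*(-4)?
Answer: 0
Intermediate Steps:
r = 0 (r = -4 + 4 = 0)
w(A) = A² + 3*A
U(G) = 28 (U(G) = 4*(3 + 4) = 4*7 = 28)
F(Q) = 0 (F(Q) = -1*0 = 0)
(111 + 116)*F(U(5 - 1*(-1))) = (111 + 116)*0 = 227*0 = 0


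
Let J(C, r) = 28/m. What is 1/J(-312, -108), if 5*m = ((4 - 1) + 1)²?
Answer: 4/35 ≈ 0.11429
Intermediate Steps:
m = 16/5 (m = ((4 - 1) + 1)²/5 = (3 + 1)²/5 = (⅕)*4² = (⅕)*16 = 16/5 ≈ 3.2000)
J(C, r) = 35/4 (J(C, r) = 28/(16/5) = 28*(5/16) = 35/4)
1/J(-312, -108) = 1/(35/4) = 4/35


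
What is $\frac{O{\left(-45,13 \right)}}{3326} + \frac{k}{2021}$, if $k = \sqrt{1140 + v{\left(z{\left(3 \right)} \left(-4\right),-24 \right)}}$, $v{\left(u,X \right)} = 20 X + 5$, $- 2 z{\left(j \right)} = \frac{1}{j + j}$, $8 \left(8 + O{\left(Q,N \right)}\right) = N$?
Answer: $- \frac{51}{26608} + \frac{\sqrt{665}}{2021} \approx 0.010843$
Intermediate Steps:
$O{\left(Q,N \right)} = -8 + \frac{N}{8}$
$z{\left(j \right)} = - \frac{1}{4 j}$ ($z{\left(j \right)} = - \frac{1}{2 \left(j + j\right)} = - \frac{1}{2 \cdot 2 j} = - \frac{\frac{1}{2} \frac{1}{j}}{2} = - \frac{1}{4 j}$)
$v{\left(u,X \right)} = 5 + 20 X$
$k = \sqrt{665}$ ($k = \sqrt{1140 + \left(5 + 20 \left(-24\right)\right)} = \sqrt{1140 + \left(5 - 480\right)} = \sqrt{1140 - 475} = \sqrt{665} \approx 25.788$)
$\frac{O{\left(-45,13 \right)}}{3326} + \frac{k}{2021} = \frac{-8 + \frac{1}{8} \cdot 13}{3326} + \frac{\sqrt{665}}{2021} = \left(-8 + \frac{13}{8}\right) \frac{1}{3326} + \sqrt{665} \cdot \frac{1}{2021} = \left(- \frac{51}{8}\right) \frac{1}{3326} + \frac{\sqrt{665}}{2021} = - \frac{51}{26608} + \frac{\sqrt{665}}{2021}$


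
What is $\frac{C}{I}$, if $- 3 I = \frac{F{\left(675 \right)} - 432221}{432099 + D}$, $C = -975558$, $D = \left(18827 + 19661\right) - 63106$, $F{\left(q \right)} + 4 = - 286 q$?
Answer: $- \frac{132507116466}{69475} \approx -1.9073 \cdot 10^{6}$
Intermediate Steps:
$F{\left(q \right)} = -4 - 286 q$
$D = -24618$ ($D = 38488 - 63106 = -24618$)
$I = \frac{69475}{135827}$ ($I = - \frac{\left(\left(-4 - 193050\right) - 432221\right) \frac{1}{432099 - 24618}}{3} = - \frac{\left(\left(-4 - 193050\right) - 432221\right) \frac{1}{407481}}{3} = - \frac{\left(-193054 - 432221\right) \frac{1}{407481}}{3} = - \frac{\left(-625275\right) \frac{1}{407481}}{3} = \left(- \frac{1}{3}\right) \left(- \frac{208425}{135827}\right) = \frac{69475}{135827} \approx 0.5115$)
$\frac{C}{I} = - \frac{975558}{\frac{69475}{135827}} = \left(-975558\right) \frac{135827}{69475} = - \frac{132507116466}{69475}$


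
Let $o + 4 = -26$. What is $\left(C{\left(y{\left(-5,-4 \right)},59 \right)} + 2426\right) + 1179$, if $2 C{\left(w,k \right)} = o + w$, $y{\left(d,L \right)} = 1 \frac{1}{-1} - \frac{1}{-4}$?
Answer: $\frac{28717}{8} \approx 3589.6$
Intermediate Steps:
$y{\left(d,L \right)} = - \frac{3}{4}$ ($y{\left(d,L \right)} = 1 \left(-1\right) - - \frac{1}{4} = -1 + \frac{1}{4} = - \frac{3}{4}$)
$o = -30$ ($o = -4 - 26 = -30$)
$C{\left(w,k \right)} = -15 + \frac{w}{2}$ ($C{\left(w,k \right)} = \frac{-30 + w}{2} = -15 + \frac{w}{2}$)
$\left(C{\left(y{\left(-5,-4 \right)},59 \right)} + 2426\right) + 1179 = \left(\left(-15 + \frac{1}{2} \left(- \frac{3}{4}\right)\right) + 2426\right) + 1179 = \left(\left(-15 - \frac{3}{8}\right) + 2426\right) + 1179 = \left(- \frac{123}{8} + 2426\right) + 1179 = \frac{19285}{8} + 1179 = \frac{28717}{8}$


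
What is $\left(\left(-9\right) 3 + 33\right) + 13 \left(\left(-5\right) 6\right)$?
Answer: $-384$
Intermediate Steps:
$\left(\left(-9\right) 3 + 33\right) + 13 \left(\left(-5\right) 6\right) = \left(-27 + 33\right) + 13 \left(-30\right) = 6 - 390 = -384$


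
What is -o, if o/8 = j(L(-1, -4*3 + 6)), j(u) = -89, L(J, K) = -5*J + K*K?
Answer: 712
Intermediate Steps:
L(J, K) = K² - 5*J (L(J, K) = -5*J + K² = K² - 5*J)
o = -712 (o = 8*(-89) = -712)
-o = -1*(-712) = 712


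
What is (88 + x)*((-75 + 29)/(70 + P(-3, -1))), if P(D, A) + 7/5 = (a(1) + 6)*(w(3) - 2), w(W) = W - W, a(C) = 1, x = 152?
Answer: -18400/91 ≈ -202.20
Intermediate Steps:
w(W) = 0
P(D, A) = -77/5 (P(D, A) = -7/5 + (1 + 6)*(0 - 2) = -7/5 + 7*(-2) = -7/5 - 14 = -77/5)
(88 + x)*((-75 + 29)/(70 + P(-3, -1))) = (88 + 152)*((-75 + 29)/(70 - 77/5)) = 240*(-46/273/5) = 240*(-46*5/273) = 240*(-230/273) = -18400/91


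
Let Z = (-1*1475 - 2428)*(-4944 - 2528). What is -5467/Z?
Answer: -5467/29163216 ≈ -0.00018746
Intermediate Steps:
Z = 29163216 (Z = (-1475 - 2428)*(-7472) = -3903*(-7472) = 29163216)
-5467/Z = -5467/29163216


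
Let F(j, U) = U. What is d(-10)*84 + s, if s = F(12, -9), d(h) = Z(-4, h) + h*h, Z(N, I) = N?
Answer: 8055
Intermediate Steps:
d(h) = -4 + h² (d(h) = -4 + h*h = -4 + h²)
s = -9
d(-10)*84 + s = (-4 + (-10)²)*84 - 9 = (-4 + 100)*84 - 9 = 96*84 - 9 = 8064 - 9 = 8055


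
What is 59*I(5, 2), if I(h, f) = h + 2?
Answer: 413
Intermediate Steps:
I(h, f) = 2 + h
59*I(5, 2) = 59*(2 + 5) = 59*7 = 413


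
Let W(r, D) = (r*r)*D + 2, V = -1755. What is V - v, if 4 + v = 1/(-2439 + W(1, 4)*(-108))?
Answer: -5405336/3087 ≈ -1751.0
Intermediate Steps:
W(r, D) = 2 + D*r² (W(r, D) = r²*D + 2 = D*r² + 2 = 2 + D*r²)
v = -12349/3087 (v = -4 + 1/(-2439 + (2 + 4*1²)*(-108)) = -4 + 1/(-2439 + (2 + 4*1)*(-108)) = -4 + 1/(-2439 + (2 + 4)*(-108)) = -4 + 1/(-2439 + 6*(-108)) = -4 + 1/(-2439 - 648) = -4 + 1/(-3087) = -4 - 1/3087 = -12349/3087 ≈ -4.0003)
V - v = -1755 - 1*(-12349/3087) = -1755 + 12349/3087 = -5405336/3087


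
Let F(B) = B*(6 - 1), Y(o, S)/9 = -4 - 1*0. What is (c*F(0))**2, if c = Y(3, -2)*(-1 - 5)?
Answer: 0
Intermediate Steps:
Y(o, S) = -36 (Y(o, S) = 9*(-4 - 1*0) = 9*(-4 + 0) = 9*(-4) = -36)
F(B) = 5*B (F(B) = B*5 = 5*B)
c = 216 (c = -36*(-1 - 5) = -36*(-6) = 216)
(c*F(0))**2 = (216*(5*0))**2 = (216*0)**2 = 0**2 = 0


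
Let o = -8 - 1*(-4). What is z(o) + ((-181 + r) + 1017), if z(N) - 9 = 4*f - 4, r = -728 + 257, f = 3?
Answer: 382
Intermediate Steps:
r = -471
o = -4 (o = -8 + 4 = -4)
z(N) = 17 (z(N) = 9 + (4*3 - 4) = 9 + (12 - 4) = 9 + 8 = 17)
z(o) + ((-181 + r) + 1017) = 17 + ((-181 - 471) + 1017) = 17 + (-652 + 1017) = 17 + 365 = 382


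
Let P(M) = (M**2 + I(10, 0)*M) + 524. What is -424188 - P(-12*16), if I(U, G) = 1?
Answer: -461384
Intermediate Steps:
P(M) = 524 + M + M**2 (P(M) = (M**2 + 1*M) + 524 = (M**2 + M) + 524 = (M + M**2) + 524 = 524 + M + M**2)
-424188 - P(-12*16) = -424188 - (524 - 12*16 + (-12*16)**2) = -424188 - (524 - 192 + (-192)**2) = -424188 - (524 - 192 + 36864) = -424188 - 1*37196 = -424188 - 37196 = -461384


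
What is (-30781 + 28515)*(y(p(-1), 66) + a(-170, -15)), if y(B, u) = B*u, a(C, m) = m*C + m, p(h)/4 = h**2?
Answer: -6342534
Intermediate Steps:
p(h) = 4*h**2
a(C, m) = m + C*m (a(C, m) = C*m + m = m + C*m)
(-30781 + 28515)*(y(p(-1), 66) + a(-170, -15)) = (-30781 + 28515)*((4*(-1)**2)*66 - 15*(1 - 170)) = -2266*((4*1)*66 - 15*(-169)) = -2266*(4*66 + 2535) = -2266*(264 + 2535) = -2266*2799 = -6342534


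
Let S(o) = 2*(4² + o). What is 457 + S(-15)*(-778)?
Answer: -1099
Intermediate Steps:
S(o) = 32 + 2*o (S(o) = 2*(16 + o) = 32 + 2*o)
457 + S(-15)*(-778) = 457 + (32 + 2*(-15))*(-778) = 457 + (32 - 30)*(-778) = 457 + 2*(-778) = 457 - 1556 = -1099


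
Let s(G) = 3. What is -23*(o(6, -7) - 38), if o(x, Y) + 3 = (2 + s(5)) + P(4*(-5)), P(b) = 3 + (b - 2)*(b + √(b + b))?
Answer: -9361 + 1012*I*√10 ≈ -9361.0 + 3200.2*I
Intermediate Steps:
P(b) = 3 + (-2 + b)*(b + √2*√b) (P(b) = 3 + (-2 + b)*(b + √(2*b)) = 3 + (-2 + b)*(b + √2*√b))
o(x, Y) = 445 - 44*I*√10 (o(x, Y) = -3 + ((2 + 3) + (3 + (4*(-5))² - 8*(-5) + √2*(4*(-5))^(3/2) - 2*√2*√(4*(-5)))) = -3 + (5 + (3 + (-20)² - 2*(-20) + √2*(-20)^(3/2) - 2*√2*√(-20))) = -3 + (5 + (3 + 400 + 40 + √2*(-40*I*√5) - 2*√2*2*I*√5)) = -3 + (5 + (3 + 400 + 40 - 40*I*√10 - 4*I*√10)) = -3 + (5 + (443 - 44*I*√10)) = -3 + (448 - 44*I*√10) = 445 - 44*I*√10)
-23*(o(6, -7) - 38) = -23*((445 - 44*I*√10) - 38) = -23*(407 - 44*I*√10) = -9361 + 1012*I*√10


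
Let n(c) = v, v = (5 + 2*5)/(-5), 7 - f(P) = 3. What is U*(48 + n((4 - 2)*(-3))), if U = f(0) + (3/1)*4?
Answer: 720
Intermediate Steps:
f(P) = 4 (f(P) = 7 - 1*3 = 7 - 3 = 4)
v = -3 (v = (5 + 10)*(-⅕) = 15*(-⅕) = -3)
n(c) = -3
U = 16 (U = 4 + (3/1)*4 = 4 + (3*1)*4 = 4 + 3*4 = 4 + 12 = 16)
U*(48 + n((4 - 2)*(-3))) = 16*(48 - 3) = 16*45 = 720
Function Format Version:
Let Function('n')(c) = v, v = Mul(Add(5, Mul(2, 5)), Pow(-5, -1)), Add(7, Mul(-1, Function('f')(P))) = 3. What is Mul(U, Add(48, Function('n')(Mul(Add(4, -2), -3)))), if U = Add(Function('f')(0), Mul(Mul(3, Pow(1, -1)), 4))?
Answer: 720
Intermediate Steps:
Function('f')(P) = 4 (Function('f')(P) = Add(7, Mul(-1, 3)) = Add(7, -3) = 4)
v = -3 (v = Mul(Add(5, 10), Rational(-1, 5)) = Mul(15, Rational(-1, 5)) = -3)
Function('n')(c) = -3
U = 16 (U = Add(4, Mul(Mul(3, Pow(1, -1)), 4)) = Add(4, Mul(Mul(3, 1), 4)) = Add(4, Mul(3, 4)) = Add(4, 12) = 16)
Mul(U, Add(48, Function('n')(Mul(Add(4, -2), -3)))) = Mul(16, Add(48, -3)) = Mul(16, 45) = 720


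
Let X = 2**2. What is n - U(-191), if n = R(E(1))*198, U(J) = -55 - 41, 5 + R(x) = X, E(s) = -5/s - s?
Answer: -102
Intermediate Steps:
E(s) = -s - 5/s
X = 4
R(x) = -1 (R(x) = -5 + 4 = -1)
U(J) = -96
n = -198 (n = -1*198 = -198)
n - U(-191) = -198 - 1*(-96) = -198 + 96 = -102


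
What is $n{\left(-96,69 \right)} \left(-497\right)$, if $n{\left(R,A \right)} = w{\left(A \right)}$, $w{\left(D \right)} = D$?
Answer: $-34293$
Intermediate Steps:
$n{\left(R,A \right)} = A$
$n{\left(-96,69 \right)} \left(-497\right) = 69 \left(-497\right) = -34293$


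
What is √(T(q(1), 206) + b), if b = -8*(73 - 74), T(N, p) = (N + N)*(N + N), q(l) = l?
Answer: 2*√3 ≈ 3.4641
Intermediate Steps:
T(N, p) = 4*N² (T(N, p) = (2*N)*(2*N) = 4*N²)
b = 8 (b = -8*(-1) = 8)
√(T(q(1), 206) + b) = √(4*1² + 8) = √(4*1 + 8) = √(4 + 8) = √12 = 2*√3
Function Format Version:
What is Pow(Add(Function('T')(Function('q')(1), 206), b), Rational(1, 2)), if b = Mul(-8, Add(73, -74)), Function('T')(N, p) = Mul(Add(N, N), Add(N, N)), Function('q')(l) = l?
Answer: Mul(2, Pow(3, Rational(1, 2))) ≈ 3.4641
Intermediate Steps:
Function('T')(N, p) = Mul(4, Pow(N, 2)) (Function('T')(N, p) = Mul(Mul(2, N), Mul(2, N)) = Mul(4, Pow(N, 2)))
b = 8 (b = Mul(-8, -1) = 8)
Pow(Add(Function('T')(Function('q')(1), 206), b), Rational(1, 2)) = Pow(Add(Mul(4, Pow(1, 2)), 8), Rational(1, 2)) = Pow(Add(Mul(4, 1), 8), Rational(1, 2)) = Pow(Add(4, 8), Rational(1, 2)) = Pow(12, Rational(1, 2)) = Mul(2, Pow(3, Rational(1, 2)))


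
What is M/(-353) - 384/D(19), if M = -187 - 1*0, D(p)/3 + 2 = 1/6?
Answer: 273161/3883 ≈ 70.348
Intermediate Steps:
D(p) = -11/2 (D(p) = -6 + 3/6 = -6 + 3*(1/6) = -6 + 1/2 = -11/2)
M = -187 (M = -187 + 0 = -187)
M/(-353) - 384/D(19) = -187/(-353) - 384/(-11/2) = -187*(-1/353) - 384*(-2/11) = 187/353 + 768/11 = 273161/3883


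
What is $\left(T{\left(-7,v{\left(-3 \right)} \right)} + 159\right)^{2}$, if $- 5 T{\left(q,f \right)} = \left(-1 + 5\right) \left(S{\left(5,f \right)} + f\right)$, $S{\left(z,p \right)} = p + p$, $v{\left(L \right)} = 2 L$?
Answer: $\frac{751689}{25} \approx 30068.0$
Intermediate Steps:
$S{\left(z,p \right)} = 2 p$
$T{\left(q,f \right)} = - \frac{12 f}{5}$ ($T{\left(q,f \right)} = - \frac{\left(-1 + 5\right) \left(2 f + f\right)}{5} = - \frac{4 \cdot 3 f}{5} = - \frac{12 f}{5}$)
$\left(T{\left(-7,v{\left(-3 \right)} \right)} + 159\right)^{2} = \left(- \frac{12 \cdot 2 \left(-3\right)}{5} + 159\right)^{2} = \left(\left(- \frac{12}{5}\right) \left(-6\right) + 159\right)^{2} = \left(\frac{72}{5} + 159\right)^{2} = \left(\frac{867}{5}\right)^{2} = \frac{751689}{25}$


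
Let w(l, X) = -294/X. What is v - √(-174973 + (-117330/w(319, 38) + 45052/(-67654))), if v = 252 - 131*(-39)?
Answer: 5361 - I*√8960311245533421/236789 ≈ 5361.0 - 399.76*I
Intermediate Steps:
v = 5361 (v = 252 + 5109 = 5361)
v - √(-174973 + (-117330/w(319, 38) + 45052/(-67654))) = 5361 - √(-174973 + (-117330/((-294/38)) + 45052/(-67654))) = 5361 - √(-174973 + (-117330/((-294*1/38)) + 45052*(-1/67654))) = 5361 - √(-174973 + (-117330/(-147/19) - 22526/33827)) = 5361 - √(-174973 + (-117330*(-19/147) - 22526/33827)) = 5361 - √(-174973 + (743090/49 - 22526/33827)) = 5361 - √(-174973 + 25135401656/1657523) = 5361 - √(-264886370223/1657523) = 5361 - I*√8960311245533421/236789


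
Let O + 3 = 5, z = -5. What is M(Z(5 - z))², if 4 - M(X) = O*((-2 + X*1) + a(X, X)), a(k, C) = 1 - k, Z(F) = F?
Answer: 36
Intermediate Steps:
O = 2 (O = -3 + 5 = 2)
M(X) = 6 (M(X) = 4 - 2*((-2 + X*1) + (1 - X)) = 4 - 2*((-2 + X) + (1 - X)) = 4 - 2*(-1) = 4 - 1*(-2) = 4 + 2 = 6)
M(Z(5 - z))² = 6² = 36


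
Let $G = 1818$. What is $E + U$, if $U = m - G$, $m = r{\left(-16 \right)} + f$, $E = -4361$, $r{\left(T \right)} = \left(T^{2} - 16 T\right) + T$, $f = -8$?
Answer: $-5691$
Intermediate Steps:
$r{\left(T \right)} = T^{2} - 15 T$
$m = 488$ ($m = - 16 \left(-15 - 16\right) - 8 = \left(-16\right) \left(-31\right) - 8 = 496 - 8 = 488$)
$U = -1330$ ($U = 488 - 1818 = -1330$)
$E + U = -4361 - 1330 = -5691$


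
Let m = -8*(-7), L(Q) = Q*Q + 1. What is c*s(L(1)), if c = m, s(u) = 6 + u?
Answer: 448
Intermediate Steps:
L(Q) = 1 + Q² (L(Q) = Q² + 1 = 1 + Q²)
m = 56
c = 56
c*s(L(1)) = 56*(6 + (1 + 1²)) = 56*(6 + (1 + 1)) = 56*(6 + 2) = 56*8 = 448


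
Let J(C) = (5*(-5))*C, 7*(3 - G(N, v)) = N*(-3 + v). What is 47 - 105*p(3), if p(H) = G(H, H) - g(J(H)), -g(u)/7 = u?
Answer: 54857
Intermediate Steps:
G(N, v) = 3 - N*(-3 + v)/7
J(C) = -25*C
g(u) = -7*u
p(H) = 3 - 1222*H/7 - H**2/7 (p(H) = (3 + 3*H/7 - H*H/7) - (-7)*(-25*H) = (3 + 3*H/7 - H**2/7) - 175*H = (3 - H**2/7 + 3*H/7) - 175*H = 3 - 1222*H/7 - H**2/7)
47 - 105*p(3) = 47 - 105*(3 - 1222/7*3 - 1/7*3**2) = 47 - 105*(3 - 3666/7 - 1/7*9) = 47 - 105*(3 - 3666/7 - 9/7) = 47 - 105*(-522) = 47 + 54810 = 54857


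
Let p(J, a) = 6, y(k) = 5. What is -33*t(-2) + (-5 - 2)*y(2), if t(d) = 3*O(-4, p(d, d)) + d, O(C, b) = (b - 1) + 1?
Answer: -563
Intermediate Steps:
O(C, b) = b (O(C, b) = (-1 + b) + 1 = b)
t(d) = 18 + d (t(d) = 3*6 + d = 18 + d)
-33*t(-2) + (-5 - 2)*y(2) = -33*(18 - 2) + (-5 - 2)*5 = -33*16 - 7*5 = -11*48 - 35 = -528 - 35 = -563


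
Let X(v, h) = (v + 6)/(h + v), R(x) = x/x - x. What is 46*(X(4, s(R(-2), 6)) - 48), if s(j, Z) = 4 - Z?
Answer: -1978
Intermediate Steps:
R(x) = 1 - x
X(v, h) = (6 + v)/(h + v)
46*(X(4, s(R(-2), 6)) - 48) = 46*((6 + 4)/((4 - 1*6) + 4) - 48) = 46*(10/((4 - 6) + 4) - 48) = 46*(10/(-2 + 4) - 48) = 46*(10/2 - 48) = 46*((1/2)*10 - 48) = 46*(5 - 48) = 46*(-43) = -1978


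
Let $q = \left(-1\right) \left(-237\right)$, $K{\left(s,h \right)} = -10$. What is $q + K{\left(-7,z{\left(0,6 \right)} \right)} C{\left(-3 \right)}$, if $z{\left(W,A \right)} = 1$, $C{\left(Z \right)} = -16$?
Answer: $397$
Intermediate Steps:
$q = 237$
$q + K{\left(-7,z{\left(0,6 \right)} \right)} C{\left(-3 \right)} = 237 - -160 = 237 + 160 = 397$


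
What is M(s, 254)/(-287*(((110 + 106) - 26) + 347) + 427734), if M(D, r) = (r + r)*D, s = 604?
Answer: 306832/273615 ≈ 1.1214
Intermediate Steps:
M(D, r) = 2*D*r (M(D, r) = (2*r)*D = 2*D*r)
M(s, 254)/(-287*(((110 + 106) - 26) + 347) + 427734) = (2*604*254)/(-287*(((110 + 106) - 26) + 347) + 427734) = 306832/(-287*((216 - 26) + 347) + 427734) = 306832/(-287*(190 + 347) + 427734) = 306832/(-287*537 + 427734) = 306832/(-154119 + 427734) = 306832/273615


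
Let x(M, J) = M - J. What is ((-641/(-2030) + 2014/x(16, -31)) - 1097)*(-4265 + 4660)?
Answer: -7943151617/19082 ≈ -4.1626e+5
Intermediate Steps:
((-641/(-2030) + 2014/x(16, -31)) - 1097)*(-4265 + 4660) = ((-641/(-2030) + 2014/(16 - 1*(-31))) - 1097)*(-4265 + 4660) = ((-641*(-1/2030) + 2014/(16 + 31)) - 1097)*395 = ((641/2030 + 2014/47) - 1097)*395 = (4118547/95410 - 1097)*395 = -100546223/95410*395 = -7943151617/19082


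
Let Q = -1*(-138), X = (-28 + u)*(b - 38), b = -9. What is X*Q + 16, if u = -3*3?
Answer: 239998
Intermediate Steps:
u = -9
X = 1739 (X = (-28 - 9)*(-9 - 38) = -37*(-47) = 1739)
Q = 138
X*Q + 16 = 1739*138 + 16 = 239982 + 16 = 239998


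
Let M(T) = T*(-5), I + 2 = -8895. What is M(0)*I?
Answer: 0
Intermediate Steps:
I = -8897 (I = -2 - 8895 = -8897)
M(T) = -5*T
M(0)*I = -5*0*(-8897) = 0*(-8897) = 0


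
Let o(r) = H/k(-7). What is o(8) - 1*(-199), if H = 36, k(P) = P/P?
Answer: 235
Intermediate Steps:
k(P) = 1
o(r) = 36 (o(r) = 36/1 = 36*1 = 36)
o(8) - 1*(-199) = 36 - 1*(-199) = 36 + 199 = 235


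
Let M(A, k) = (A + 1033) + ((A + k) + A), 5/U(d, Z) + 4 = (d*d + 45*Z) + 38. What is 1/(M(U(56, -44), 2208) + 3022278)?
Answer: 238/720073525 ≈ 3.3052e-7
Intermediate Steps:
U(d, Z) = 5/(34 + d² + 45*Z) (U(d, Z) = 5/(-4 + ((d*d + 45*Z) + 38)) = 5/(-4 + ((d² + 45*Z) + 38)) = 5/(-4 + (38 + d² + 45*Z)) = 5/(34 + d² + 45*Z))
M(A, k) = 1033 + k + 3*A (M(A, k) = (1033 + A) + (k + 2*A) = 1033 + k + 3*A)
1/(M(U(56, -44), 2208) + 3022278) = 1/((1033 + 2208 + 3*(5/(34 + 56² + 45*(-44)))) + 3022278) = 1/((1033 + 2208 + 3*(5/(34 + 3136 - 1980))) + 3022278) = 1/((1033 + 2208 + 3*(5/1190)) + 3022278) = 1/((1033 + 2208 + 3*(5*(1/1190))) + 3022278) = 1/((1033 + 2208 + 3*(1/238)) + 3022278) = 1/((1033 + 2208 + 3/238) + 3022278) = 1/(771361/238 + 3022278) = 1/(720073525/238) = 238/720073525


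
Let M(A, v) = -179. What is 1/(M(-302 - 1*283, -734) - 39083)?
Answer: -1/39262 ≈ -2.5470e-5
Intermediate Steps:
1/(M(-302 - 1*283, -734) - 39083) = 1/(-179 - 39083) = 1/(-39262) = -1/39262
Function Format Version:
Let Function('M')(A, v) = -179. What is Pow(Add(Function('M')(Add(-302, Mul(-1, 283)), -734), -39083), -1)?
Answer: Rational(-1, 39262) ≈ -2.5470e-5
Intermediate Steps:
Pow(Add(Function('M')(Add(-302, Mul(-1, 283)), -734), -39083), -1) = Pow(Add(-179, -39083), -1) = Pow(-39262, -1) = Rational(-1, 39262)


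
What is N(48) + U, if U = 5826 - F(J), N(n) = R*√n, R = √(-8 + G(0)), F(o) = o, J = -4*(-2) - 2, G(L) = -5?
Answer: 5820 + 4*I*√39 ≈ 5820.0 + 24.98*I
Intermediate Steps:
J = 6 (J = 8 - 2 = 6)
R = I*√13 (R = √(-8 - 5) = √(-13) = I*√13 ≈ 3.6056*I)
N(n) = I*√13*√n (N(n) = (I*√13)*√n = I*√13*√n)
U = 5820 (U = 5826 - 1*6 = 5826 - 6 = 5820)
N(48) + U = I*√13*√48 + 5820 = I*√13*(4*√3) + 5820 = 4*I*√39 + 5820 = 5820 + 4*I*√39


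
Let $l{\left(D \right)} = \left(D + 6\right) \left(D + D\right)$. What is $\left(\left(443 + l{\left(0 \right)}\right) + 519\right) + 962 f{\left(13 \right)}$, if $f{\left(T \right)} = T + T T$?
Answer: $176046$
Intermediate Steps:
$l{\left(D \right)} = 2 D \left(6 + D\right)$ ($l{\left(D \right)} = \left(6 + D\right) 2 D = 2 D \left(6 + D\right)$)
$f{\left(T \right)} = T + T^{2}$
$\left(\left(443 + l{\left(0 \right)}\right) + 519\right) + 962 f{\left(13 \right)} = \left(\left(443 + 2 \cdot 0 \left(6 + 0\right)\right) + 519\right) + 962 \cdot 13 \left(1 + 13\right) = \left(\left(443 + 2 \cdot 0 \cdot 6\right) + 519\right) + 962 \cdot 13 \cdot 14 = \left(\left(443 + 0\right) + 519\right) + 962 \cdot 182 = \left(443 + 519\right) + 175084 = 962 + 175084 = 176046$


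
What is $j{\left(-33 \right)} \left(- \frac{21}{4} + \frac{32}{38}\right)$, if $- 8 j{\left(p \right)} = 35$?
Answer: $\frac{11725}{608} \approx 19.285$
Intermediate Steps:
$j{\left(p \right)} = - \frac{35}{8}$ ($j{\left(p \right)} = \left(- \frac{1}{8}\right) 35 = - \frac{35}{8}$)
$j{\left(-33 \right)} \left(- \frac{21}{4} + \frac{32}{38}\right) = - \frac{35 \left(- \frac{21}{4} + \frac{32}{38}\right)}{8} = - \frac{35 \left(\left(-21\right) \frac{1}{4} + 32 \cdot \frac{1}{38}\right)}{8} = - \frac{35 \left(- \frac{21}{4} + \frac{16}{19}\right)}{8} = \left(- \frac{35}{8}\right) \left(- \frac{335}{76}\right) = \frac{11725}{608}$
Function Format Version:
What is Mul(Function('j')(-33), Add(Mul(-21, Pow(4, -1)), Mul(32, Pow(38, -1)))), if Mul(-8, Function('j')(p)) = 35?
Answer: Rational(11725, 608) ≈ 19.285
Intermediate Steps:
Function('j')(p) = Rational(-35, 8) (Function('j')(p) = Mul(Rational(-1, 8), 35) = Rational(-35, 8))
Mul(Function('j')(-33), Add(Mul(-21, Pow(4, -1)), Mul(32, Pow(38, -1)))) = Mul(Rational(-35, 8), Add(Mul(-21, Pow(4, -1)), Mul(32, Pow(38, -1)))) = Mul(Rational(-35, 8), Add(Mul(-21, Rational(1, 4)), Mul(32, Rational(1, 38)))) = Mul(Rational(-35, 8), Add(Rational(-21, 4), Rational(16, 19))) = Mul(Rational(-35, 8), Rational(-335, 76)) = Rational(11725, 608)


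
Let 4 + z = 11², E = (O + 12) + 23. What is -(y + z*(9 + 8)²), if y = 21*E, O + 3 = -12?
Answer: -34233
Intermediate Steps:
O = -15 (O = -3 - 12 = -15)
E = 20 (E = (-15 + 12) + 23 = -3 + 23 = 20)
z = 117 (z = -4 + 11² = -4 + 121 = 117)
y = 420 (y = 21*20 = 420)
-(y + z*(9 + 8)²) = -(420 + 117*(9 + 8)²) = -(420 + 117*17²) = -(420 + 117*289) = -(420 + 33813) = -1*34233 = -34233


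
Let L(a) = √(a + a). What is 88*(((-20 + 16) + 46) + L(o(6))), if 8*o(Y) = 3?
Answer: 3696 + 44*√3 ≈ 3772.2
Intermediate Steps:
o(Y) = 3/8 (o(Y) = (⅛)*3 = 3/8)
L(a) = √2*√a (L(a) = √(2*a) = √2*√a)
88*(((-20 + 16) + 46) + L(o(6))) = 88*(((-20 + 16) + 46) + √2*√(3/8)) = 88*((-4 + 46) + √2*(√6/4)) = 88*(42 + √3/2) = 3696 + 44*√3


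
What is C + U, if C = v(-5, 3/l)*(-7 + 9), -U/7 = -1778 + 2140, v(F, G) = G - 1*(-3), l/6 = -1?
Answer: -2529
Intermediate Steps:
l = -6 (l = 6*(-1) = -6)
v(F, G) = 3 + G (v(F, G) = G + 3 = 3 + G)
U = -2534 (U = -7*(-1778 + 2140) = -7*362 = -2534)
C = 5 (C = (3 + 3/(-6))*(-7 + 9) = (3 + 3*(-1/6))*2 = (3 - 1/2)*2 = (5/2)*2 = 5)
C + U = 5 - 2534 = -2529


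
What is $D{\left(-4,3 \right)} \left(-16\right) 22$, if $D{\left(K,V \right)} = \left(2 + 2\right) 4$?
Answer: $-5632$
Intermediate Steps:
$D{\left(K,V \right)} = 16$ ($D{\left(K,V \right)} = 4 \cdot 4 = 16$)
$D{\left(-4,3 \right)} \left(-16\right) 22 = 16 \left(-16\right) 22 = \left(-256\right) 22 = -5632$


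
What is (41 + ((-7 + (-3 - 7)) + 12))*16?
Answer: 576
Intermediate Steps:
(41 + ((-7 + (-3 - 7)) + 12))*16 = (41 + ((-7 - 10) + 12))*16 = (41 + (-17 + 12))*16 = (41 - 5)*16 = 36*16 = 576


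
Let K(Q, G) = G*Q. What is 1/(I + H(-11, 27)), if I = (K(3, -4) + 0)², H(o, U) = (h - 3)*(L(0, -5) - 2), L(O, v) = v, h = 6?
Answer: 1/123 ≈ 0.0081301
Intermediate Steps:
H(o, U) = -21 (H(o, U) = (6 - 3)*(-5 - 2) = 3*(-7) = -21)
I = 144 (I = (-4*3 + 0)² = (-12 + 0)² = (-12)² = 144)
1/(I + H(-11, 27)) = 1/(144 - 21) = 1/123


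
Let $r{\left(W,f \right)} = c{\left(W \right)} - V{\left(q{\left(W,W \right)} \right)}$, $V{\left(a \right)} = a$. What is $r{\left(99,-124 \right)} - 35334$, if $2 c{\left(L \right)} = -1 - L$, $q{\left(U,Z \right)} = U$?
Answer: $-35483$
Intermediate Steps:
$c{\left(L \right)} = - \frac{1}{2} - \frac{L}{2}$ ($c{\left(L \right)} = \frac{-1 - L}{2} = - \frac{1}{2} - \frac{L}{2}$)
$r{\left(W,f \right)} = - \frac{1}{2} - \frac{3 W}{2}$ ($r{\left(W,f \right)} = \left(- \frac{1}{2} - \frac{W}{2}\right) - W = - \frac{1}{2} - \frac{3 W}{2}$)
$r{\left(99,-124 \right)} - 35334 = \left(- \frac{1}{2} - \frac{297}{2}\right) - 35334 = -149 - 35334 = -35483$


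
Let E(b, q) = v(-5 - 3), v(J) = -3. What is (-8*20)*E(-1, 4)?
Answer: 480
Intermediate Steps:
E(b, q) = -3
(-8*20)*E(-1, 4) = -8*20*(-3) = -160*(-3) = 480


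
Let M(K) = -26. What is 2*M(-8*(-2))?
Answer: -52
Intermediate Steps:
2*M(-8*(-2)) = 2*(-26) = -52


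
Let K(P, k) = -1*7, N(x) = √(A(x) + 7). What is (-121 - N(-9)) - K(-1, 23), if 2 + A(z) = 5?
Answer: -114 - √10 ≈ -117.16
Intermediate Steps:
A(z) = 3 (A(z) = -2 + 5 = 3)
N(x) = √10 (N(x) = √(3 + 7) = √10)
K(P, k) = -7
(-121 - N(-9)) - K(-1, 23) = (-121 - √10) - 1*(-7) = (-121 - √10) + 7 = -114 - √10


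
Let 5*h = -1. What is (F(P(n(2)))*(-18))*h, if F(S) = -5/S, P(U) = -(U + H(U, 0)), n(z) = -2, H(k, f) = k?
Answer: -9/2 ≈ -4.5000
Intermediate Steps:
h = -⅕ (h = (⅕)*(-1) = -⅕ ≈ -0.20000)
P(U) = -2*U (P(U) = -(U + U) = -2*U)
(F(P(n(2)))*(-18))*h = (-5/((-2*(-2)))*(-18))*(-⅕) = (-5/4*(-18))*(-⅕) = (-5*¼*(-18))*(-⅕) = -5/4*(-18)*(-⅕) = (45/2)*(-⅕) = -9/2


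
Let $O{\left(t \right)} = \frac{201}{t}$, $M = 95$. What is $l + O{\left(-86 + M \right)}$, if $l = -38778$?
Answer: $- \frac{116267}{3} \approx -38756.0$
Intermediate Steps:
$l + O{\left(-86 + M \right)} = -38778 + \frac{201}{-86 + 95} = -38778 + \frac{201}{9} = -38778 + 201 \cdot \frac{1}{9} = -38778 + \frac{67}{3} = - \frac{116267}{3}$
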